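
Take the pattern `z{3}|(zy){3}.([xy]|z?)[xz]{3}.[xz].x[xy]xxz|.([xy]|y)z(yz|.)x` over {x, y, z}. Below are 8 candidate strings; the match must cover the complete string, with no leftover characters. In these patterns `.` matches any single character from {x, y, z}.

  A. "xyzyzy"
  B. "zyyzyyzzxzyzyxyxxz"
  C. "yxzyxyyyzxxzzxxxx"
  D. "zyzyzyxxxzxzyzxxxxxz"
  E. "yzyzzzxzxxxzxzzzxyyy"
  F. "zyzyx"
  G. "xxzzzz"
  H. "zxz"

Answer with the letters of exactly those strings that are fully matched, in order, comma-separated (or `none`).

F

A → no match
B → no match
C → no match
D → no match
E → no match
F → match
G → no match
H → no match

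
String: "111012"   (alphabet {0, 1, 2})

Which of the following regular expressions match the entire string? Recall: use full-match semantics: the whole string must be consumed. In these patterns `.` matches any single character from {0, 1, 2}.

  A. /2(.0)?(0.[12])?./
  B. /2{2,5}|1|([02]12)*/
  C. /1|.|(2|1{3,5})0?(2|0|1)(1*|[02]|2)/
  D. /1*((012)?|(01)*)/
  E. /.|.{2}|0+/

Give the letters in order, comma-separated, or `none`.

C, D

A → no match — must start with "2"
B → no match
C → match
D → match
E → no match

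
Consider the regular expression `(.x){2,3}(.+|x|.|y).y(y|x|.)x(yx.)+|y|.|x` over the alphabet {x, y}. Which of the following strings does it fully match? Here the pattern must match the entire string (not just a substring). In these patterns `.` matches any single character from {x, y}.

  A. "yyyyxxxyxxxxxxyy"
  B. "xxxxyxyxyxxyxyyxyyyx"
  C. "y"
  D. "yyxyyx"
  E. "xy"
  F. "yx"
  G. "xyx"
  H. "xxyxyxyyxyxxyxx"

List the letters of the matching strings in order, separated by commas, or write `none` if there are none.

C, H

A → no match
B → no match
C → match
D → no match
E → no match
F → no match
G → no match
H → match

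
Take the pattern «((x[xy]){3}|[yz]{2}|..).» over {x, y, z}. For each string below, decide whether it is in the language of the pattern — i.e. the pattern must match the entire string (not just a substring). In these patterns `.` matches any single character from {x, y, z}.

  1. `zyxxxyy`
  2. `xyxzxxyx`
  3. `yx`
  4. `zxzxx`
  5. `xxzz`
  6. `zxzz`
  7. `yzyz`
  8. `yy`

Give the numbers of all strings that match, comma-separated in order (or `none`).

1. `zyxxxyy` → no match
2. `xyxzxxyx` → no match
3. `yx` → no match
4. `zxzxx` → no match
5. `xxzz` → no match
6. `zxzz` → no match
7. `yzyz` → no match
8. `yy` → no match

none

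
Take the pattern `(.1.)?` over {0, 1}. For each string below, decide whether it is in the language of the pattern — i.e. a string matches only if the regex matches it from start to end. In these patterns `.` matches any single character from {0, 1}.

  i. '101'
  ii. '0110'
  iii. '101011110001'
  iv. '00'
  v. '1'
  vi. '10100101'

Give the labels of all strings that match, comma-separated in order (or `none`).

none

i → no match
ii → no match
iii → no match
iv → no match
v → no match
vi → no match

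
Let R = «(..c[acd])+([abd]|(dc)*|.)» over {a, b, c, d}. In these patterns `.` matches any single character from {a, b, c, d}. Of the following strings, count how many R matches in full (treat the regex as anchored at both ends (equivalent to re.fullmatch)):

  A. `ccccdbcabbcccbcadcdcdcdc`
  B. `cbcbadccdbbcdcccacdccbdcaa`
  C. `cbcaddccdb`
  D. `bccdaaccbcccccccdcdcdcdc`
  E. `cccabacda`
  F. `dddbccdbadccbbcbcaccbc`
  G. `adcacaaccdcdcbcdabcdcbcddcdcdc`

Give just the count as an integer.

A → match
B → no match
C → no match
D → match
E → match
F → no match
G → no match
Total matched: 3

3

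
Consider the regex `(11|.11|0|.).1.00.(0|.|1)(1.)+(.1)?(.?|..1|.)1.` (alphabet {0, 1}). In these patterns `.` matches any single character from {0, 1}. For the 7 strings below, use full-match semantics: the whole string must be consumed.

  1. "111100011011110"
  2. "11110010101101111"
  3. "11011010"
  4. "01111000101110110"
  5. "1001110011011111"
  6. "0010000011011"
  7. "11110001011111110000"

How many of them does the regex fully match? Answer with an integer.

1 → match
2 → match
3 → no match
4 → match
5 → no match
6 → match
7 → no match
Total matched: 4

4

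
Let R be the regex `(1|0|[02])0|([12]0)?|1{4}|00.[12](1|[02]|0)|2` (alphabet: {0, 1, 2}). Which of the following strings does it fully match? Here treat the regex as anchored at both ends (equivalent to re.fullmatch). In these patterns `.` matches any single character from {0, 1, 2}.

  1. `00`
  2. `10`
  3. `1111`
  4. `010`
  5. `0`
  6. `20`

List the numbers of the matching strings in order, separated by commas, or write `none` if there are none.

1, 2, 3, 6

1 → match
2 → match
3 → match
4 → no match
5 → no match
6 → match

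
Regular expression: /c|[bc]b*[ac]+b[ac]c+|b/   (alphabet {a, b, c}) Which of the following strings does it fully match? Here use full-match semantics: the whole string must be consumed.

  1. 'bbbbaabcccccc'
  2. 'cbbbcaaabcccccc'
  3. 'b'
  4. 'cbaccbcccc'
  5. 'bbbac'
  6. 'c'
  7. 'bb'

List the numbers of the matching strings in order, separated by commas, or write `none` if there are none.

1, 2, 3, 4, 6

1 → match
2 → match
3 → match
4 → match
5 → no match
6 → match
7 → no match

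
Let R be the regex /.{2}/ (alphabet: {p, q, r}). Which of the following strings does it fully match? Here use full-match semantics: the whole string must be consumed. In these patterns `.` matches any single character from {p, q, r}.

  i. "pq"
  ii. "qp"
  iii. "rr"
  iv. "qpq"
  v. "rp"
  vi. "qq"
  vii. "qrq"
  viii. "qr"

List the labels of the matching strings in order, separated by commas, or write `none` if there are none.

i, ii, iii, v, vi, viii

i → match
ii → match
iii → match
iv → no match
v → match
vi → match
vii → no match
viii → match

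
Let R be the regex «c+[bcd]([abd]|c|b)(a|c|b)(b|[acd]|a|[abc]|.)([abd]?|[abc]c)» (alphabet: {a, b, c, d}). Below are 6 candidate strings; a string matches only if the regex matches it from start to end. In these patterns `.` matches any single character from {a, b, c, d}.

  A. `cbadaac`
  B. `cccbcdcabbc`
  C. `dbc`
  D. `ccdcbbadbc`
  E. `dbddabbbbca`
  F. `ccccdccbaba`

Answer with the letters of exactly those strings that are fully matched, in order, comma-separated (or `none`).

none

A. `cbadaac` → no match
B. `cccbcdcabbc` → no match
C. `dbc` → no match — must start with `c`
D. `ccdcbbadbc` → no match
E. `dbddabbbbca` → no match — must start with `c`
F. `ccccdccbaba` → no match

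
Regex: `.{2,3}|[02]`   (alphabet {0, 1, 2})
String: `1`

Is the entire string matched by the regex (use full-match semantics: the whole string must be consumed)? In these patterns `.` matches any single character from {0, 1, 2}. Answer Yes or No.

No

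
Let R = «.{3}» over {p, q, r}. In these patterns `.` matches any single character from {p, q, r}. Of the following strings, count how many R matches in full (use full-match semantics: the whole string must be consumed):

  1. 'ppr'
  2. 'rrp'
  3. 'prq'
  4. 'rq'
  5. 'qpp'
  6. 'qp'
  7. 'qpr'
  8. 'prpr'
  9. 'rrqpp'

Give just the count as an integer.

1 → match
2 → match
3 → match
4 → no match
5 → match
6 → no match
7 → match
8 → no match
9 → no match
Total matched: 5

5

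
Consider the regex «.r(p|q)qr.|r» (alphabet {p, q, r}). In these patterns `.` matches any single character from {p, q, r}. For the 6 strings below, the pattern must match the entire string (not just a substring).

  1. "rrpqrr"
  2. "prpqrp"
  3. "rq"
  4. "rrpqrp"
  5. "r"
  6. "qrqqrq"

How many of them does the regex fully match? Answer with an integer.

5

1 → match
2 → match
3 → no match
4 → match
5 → match
6 → match
Total matched: 5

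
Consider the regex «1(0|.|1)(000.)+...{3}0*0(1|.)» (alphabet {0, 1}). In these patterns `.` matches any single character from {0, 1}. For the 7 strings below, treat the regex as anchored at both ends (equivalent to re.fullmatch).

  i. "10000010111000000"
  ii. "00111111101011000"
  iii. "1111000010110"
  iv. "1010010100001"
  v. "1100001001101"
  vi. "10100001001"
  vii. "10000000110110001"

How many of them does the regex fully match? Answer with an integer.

2

i → match
ii → no match — must start with "1"
iii → no match
iv → no match
v → match
vi → no match
vii → no match
Total matched: 2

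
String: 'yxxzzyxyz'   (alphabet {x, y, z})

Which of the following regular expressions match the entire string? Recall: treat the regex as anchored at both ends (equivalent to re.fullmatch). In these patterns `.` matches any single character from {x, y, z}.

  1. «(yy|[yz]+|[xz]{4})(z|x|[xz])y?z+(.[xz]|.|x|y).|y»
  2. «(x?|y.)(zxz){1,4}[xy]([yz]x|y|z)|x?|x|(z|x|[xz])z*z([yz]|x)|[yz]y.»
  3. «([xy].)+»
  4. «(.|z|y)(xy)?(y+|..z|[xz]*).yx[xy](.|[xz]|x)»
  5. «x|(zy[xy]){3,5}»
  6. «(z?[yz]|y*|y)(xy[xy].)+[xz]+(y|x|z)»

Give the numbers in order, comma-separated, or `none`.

1 → no match
2 → no match
3 → no match
4 → match
5 → no match
6 → no match

4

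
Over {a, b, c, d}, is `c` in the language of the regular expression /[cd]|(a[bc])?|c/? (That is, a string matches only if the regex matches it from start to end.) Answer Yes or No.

Yes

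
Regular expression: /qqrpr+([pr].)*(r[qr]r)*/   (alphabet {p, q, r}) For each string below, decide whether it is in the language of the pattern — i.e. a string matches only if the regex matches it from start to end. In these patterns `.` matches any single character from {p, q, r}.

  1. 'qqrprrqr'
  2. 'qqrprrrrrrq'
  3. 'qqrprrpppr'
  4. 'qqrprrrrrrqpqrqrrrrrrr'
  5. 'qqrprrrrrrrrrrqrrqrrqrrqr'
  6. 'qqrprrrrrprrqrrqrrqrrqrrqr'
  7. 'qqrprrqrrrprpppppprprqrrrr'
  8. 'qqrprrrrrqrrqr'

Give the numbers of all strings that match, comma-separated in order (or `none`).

1 → match
2 → match
3 → match
4 → match
5 → match
6 → match
7 → no match
8 → match

1, 2, 3, 4, 5, 6, 8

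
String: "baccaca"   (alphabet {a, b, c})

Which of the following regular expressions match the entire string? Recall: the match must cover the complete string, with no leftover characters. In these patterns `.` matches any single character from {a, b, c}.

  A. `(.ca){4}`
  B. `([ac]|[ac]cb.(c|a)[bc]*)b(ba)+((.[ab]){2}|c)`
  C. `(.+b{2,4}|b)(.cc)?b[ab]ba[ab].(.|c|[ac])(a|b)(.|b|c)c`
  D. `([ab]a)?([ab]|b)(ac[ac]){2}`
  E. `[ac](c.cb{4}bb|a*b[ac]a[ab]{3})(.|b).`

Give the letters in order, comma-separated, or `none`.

A → no match
B → no match
C → no match — must end with "c"
D → match
E → no match

D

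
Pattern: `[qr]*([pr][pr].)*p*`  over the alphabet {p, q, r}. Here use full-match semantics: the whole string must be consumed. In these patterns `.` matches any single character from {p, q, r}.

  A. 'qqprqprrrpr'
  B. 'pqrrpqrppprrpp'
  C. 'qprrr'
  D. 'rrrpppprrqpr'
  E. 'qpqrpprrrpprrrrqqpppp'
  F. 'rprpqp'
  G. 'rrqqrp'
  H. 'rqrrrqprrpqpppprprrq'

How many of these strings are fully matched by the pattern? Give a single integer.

A → match
B → no match
C → no match
D → no match
E → no match
F → no match
G → match
H → no match
Total matched: 2

2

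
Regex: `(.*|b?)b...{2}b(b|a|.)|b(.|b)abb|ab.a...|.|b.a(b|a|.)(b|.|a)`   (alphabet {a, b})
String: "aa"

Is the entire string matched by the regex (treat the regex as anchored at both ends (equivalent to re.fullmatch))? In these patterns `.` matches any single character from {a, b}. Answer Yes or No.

No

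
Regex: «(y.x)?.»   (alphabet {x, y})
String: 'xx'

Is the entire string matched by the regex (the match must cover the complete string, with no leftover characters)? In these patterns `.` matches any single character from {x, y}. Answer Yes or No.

No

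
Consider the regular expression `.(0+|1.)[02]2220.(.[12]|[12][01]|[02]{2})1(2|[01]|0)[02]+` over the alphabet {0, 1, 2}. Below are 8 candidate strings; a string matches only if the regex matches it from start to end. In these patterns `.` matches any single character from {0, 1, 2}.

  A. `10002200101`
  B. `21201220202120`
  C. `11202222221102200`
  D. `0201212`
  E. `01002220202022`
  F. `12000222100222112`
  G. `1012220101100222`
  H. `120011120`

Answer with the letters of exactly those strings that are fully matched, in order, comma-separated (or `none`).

A → no match
B → no match
C → no match
D → no match
E → no match
F → no match
G → no match
H → no match

none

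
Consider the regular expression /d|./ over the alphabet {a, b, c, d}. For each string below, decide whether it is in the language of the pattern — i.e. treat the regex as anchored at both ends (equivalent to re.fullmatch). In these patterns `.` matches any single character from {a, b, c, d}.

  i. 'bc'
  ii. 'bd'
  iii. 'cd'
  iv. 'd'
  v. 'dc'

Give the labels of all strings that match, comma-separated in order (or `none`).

iv

i. 'bc' → no match
ii. 'bd' → no match
iii. 'cd' → no match
iv. 'd' → match
v. 'dc' → no match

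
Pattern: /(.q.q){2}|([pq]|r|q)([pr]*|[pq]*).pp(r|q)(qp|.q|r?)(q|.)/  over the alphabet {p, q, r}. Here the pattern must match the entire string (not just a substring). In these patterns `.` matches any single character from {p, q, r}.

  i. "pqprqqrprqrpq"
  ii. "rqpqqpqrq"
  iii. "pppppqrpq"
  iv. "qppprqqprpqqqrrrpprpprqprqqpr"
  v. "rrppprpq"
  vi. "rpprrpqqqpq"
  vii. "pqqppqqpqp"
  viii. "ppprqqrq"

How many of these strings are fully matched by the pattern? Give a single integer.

i → no match
ii → no match
iii → no match
iv → no match
v → no match
vi → no match
vii → no match
viii → no match
Total matched: 0

0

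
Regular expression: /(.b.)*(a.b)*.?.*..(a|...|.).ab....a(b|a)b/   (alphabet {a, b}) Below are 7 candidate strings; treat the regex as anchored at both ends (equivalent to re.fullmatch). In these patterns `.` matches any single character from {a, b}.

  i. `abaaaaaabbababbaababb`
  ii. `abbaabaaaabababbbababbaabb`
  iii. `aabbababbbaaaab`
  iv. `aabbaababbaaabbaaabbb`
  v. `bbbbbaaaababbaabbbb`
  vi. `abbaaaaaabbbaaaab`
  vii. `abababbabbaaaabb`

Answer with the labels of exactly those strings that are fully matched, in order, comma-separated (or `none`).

i → match
ii → match
iii → match
iv → no match
v → no match
vi → match
vii → match

i, ii, iii, vi, vii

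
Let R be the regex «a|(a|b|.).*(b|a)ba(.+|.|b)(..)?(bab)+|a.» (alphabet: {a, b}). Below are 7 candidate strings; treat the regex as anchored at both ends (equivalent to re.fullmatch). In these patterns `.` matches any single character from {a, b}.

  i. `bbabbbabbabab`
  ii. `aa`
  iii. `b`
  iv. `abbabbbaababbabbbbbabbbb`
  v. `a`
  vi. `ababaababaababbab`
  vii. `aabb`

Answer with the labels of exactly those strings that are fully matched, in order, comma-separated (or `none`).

i → match
ii → match
iii → no match
iv → no match
v → match
vi → match
vii → no match

i, ii, v, vi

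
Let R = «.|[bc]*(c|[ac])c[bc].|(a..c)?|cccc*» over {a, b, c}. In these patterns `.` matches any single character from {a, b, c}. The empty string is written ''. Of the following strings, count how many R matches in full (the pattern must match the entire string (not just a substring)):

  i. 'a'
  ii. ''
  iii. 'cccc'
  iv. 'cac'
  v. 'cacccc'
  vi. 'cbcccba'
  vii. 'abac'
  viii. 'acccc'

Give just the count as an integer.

5

i → match
ii → match
iii → match
iv → no match
v → no match
vi → match
vii → match
viii → no match
Total matched: 5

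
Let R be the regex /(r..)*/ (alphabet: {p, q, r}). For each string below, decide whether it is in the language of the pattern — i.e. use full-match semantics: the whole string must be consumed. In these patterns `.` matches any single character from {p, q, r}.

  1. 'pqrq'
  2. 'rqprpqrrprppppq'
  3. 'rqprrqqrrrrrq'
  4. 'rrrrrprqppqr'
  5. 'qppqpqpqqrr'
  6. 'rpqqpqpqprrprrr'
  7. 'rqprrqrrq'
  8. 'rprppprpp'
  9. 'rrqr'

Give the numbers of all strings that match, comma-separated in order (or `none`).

1 → no match
2 → no match
3 → no match
4 → no match
5 → no match
6 → no match
7 → match
8 → no match
9 → no match

7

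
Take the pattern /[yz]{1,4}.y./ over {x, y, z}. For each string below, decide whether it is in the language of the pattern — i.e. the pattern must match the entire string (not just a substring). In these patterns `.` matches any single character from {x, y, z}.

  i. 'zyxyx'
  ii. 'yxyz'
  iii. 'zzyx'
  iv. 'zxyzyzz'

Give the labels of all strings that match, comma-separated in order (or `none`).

i → match
ii → match
iii → match
iv → no match

i, ii, iii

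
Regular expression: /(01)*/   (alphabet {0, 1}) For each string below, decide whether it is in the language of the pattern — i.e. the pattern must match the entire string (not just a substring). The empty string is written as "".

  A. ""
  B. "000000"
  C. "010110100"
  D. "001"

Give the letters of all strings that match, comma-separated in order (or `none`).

A. "" → match
B. "000000" → no match
C. "010110100" → no match
D. "001" → no match

A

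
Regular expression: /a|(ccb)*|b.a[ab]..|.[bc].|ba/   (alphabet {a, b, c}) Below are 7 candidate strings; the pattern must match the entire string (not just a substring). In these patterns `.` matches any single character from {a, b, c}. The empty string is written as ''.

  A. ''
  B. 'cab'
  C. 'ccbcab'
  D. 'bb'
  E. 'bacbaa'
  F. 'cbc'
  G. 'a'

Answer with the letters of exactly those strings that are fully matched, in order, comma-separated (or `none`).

A, F, G

A → match
B → no match
C → no match
D → no match
E → no match
F → match
G → match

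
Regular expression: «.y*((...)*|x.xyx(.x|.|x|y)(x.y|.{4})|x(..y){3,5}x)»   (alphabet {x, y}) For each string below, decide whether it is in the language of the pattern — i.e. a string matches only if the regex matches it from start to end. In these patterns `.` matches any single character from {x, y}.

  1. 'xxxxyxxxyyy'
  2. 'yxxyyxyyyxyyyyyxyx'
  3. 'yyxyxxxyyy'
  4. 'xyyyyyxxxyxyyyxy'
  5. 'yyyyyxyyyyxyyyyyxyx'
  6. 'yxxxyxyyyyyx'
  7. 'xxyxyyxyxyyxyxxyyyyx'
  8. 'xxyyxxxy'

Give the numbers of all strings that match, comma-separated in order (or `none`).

1, 2, 3, 4, 5, 6

1 → match
2 → match
3 → match
4 → match
5 → match
6 → match
7 → no match
8 → no match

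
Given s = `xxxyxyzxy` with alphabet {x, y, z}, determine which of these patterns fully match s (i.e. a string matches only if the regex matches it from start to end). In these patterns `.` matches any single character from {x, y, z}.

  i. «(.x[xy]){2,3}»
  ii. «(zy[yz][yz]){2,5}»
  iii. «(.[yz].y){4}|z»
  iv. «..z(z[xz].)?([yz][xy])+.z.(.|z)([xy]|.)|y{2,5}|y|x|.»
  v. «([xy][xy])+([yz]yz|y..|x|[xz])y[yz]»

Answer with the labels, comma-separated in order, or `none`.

i → match
ii → no match — must start with `zy`
iii → no match
iv → no match
v → no match

i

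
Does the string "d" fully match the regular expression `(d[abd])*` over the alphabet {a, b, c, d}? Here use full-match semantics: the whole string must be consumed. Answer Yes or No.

No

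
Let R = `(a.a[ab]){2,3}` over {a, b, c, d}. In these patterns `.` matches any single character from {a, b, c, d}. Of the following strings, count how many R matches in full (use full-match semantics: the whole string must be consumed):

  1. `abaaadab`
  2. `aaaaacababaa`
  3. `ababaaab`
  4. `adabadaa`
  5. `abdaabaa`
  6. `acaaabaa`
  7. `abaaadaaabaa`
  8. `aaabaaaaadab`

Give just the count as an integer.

1 → match
2 → match
3 → match
4 → match
5 → no match
6 → match
7 → match
8 → match
Total matched: 7

7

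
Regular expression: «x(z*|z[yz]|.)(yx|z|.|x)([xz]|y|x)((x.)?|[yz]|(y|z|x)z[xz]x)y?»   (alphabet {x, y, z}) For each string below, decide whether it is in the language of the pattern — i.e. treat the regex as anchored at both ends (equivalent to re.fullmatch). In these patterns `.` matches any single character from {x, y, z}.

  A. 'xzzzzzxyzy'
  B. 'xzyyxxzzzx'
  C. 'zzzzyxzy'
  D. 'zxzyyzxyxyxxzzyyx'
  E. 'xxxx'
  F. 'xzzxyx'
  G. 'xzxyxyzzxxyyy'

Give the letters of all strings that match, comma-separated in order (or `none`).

A, B, E

A → match
B → match
C → no match — must start with 'x'
D → no match — must start with 'x'
E → match
F → no match
G → no match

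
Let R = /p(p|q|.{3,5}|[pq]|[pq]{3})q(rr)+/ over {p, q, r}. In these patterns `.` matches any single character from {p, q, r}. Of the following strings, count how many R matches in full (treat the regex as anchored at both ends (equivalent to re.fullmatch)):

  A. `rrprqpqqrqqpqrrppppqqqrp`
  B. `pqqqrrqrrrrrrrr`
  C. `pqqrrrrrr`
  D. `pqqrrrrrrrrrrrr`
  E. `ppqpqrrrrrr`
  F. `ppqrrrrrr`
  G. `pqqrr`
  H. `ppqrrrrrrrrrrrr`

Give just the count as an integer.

7

A → no match — must start with `p`
B → match
C → match
D → match
E → match
F → match
G → match
H → match
Total matched: 7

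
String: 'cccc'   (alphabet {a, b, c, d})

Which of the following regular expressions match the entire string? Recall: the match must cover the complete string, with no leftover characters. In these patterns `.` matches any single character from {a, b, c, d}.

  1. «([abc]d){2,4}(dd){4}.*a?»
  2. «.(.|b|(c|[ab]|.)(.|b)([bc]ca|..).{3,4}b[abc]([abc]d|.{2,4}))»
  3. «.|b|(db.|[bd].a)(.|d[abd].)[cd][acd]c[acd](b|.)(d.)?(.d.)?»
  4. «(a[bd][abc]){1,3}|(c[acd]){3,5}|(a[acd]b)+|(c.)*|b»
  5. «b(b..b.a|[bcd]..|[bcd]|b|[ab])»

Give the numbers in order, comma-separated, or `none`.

4

1 → no match
2 → no match
3 → no match
4 → match
5 → no match — must start with 'b'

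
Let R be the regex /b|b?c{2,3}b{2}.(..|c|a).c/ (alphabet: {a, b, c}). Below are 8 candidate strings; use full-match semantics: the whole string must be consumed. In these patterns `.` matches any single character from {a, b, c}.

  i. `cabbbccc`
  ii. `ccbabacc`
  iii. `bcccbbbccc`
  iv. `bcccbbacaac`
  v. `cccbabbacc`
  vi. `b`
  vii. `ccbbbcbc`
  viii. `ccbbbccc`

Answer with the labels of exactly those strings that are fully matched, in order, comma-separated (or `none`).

i → no match
ii → no match
iii → match
iv → match
v → no match
vi → match
vii → match
viii → match

iii, iv, vi, vii, viii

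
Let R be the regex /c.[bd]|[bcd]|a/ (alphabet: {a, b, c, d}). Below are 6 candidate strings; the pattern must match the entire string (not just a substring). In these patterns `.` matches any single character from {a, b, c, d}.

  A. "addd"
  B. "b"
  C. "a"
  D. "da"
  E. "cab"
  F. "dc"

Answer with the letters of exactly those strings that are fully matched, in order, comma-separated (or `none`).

B, C, E

A. "addd" → no match
B. "b" → match
C. "a" → match
D. "da" → no match
E. "cab" → match
F. "dc" → no match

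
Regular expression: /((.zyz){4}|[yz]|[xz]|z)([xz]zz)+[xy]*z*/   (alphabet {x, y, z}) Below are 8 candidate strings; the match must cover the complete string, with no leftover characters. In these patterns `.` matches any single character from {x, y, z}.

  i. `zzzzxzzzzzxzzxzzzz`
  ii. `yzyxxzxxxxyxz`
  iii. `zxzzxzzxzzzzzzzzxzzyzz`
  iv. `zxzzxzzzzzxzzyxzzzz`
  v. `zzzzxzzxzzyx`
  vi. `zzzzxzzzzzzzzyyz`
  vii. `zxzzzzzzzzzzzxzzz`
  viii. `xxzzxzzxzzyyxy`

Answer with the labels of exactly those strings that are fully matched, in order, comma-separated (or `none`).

i → match
ii → no match
iii → match
iv → match
v → match
vi → match
vii → match
viii → match

i, iii, iv, v, vi, vii, viii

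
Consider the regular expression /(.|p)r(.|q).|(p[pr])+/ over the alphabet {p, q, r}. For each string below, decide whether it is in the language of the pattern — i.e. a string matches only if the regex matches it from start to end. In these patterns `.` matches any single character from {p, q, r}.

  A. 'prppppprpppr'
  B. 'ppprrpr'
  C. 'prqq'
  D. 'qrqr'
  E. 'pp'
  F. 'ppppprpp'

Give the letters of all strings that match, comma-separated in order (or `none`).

A → match
B → no match
C → match
D → match
E → match
F → match

A, C, D, E, F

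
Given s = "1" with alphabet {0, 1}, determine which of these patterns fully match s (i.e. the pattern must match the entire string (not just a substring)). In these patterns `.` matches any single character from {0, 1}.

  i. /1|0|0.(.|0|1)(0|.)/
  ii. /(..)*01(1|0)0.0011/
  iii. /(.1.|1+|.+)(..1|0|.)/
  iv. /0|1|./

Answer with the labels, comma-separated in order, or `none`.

i → match
ii → no match — must end with "0011"
iii → no match
iv → match

i, iv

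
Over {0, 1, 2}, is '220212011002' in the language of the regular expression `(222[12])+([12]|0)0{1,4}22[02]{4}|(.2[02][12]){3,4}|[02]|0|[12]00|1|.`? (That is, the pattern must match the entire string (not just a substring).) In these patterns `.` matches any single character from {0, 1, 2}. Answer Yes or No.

No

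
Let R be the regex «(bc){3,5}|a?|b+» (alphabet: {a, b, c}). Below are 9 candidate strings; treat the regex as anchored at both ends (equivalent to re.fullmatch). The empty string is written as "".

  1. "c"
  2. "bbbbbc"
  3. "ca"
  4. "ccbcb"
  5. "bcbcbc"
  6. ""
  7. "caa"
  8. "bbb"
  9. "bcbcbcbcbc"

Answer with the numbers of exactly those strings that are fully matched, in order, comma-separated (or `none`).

1 → no match
2 → no match
3 → no match
4 → no match
5 → match
6 → match
7 → no match
8 → match
9 → match

5, 6, 8, 9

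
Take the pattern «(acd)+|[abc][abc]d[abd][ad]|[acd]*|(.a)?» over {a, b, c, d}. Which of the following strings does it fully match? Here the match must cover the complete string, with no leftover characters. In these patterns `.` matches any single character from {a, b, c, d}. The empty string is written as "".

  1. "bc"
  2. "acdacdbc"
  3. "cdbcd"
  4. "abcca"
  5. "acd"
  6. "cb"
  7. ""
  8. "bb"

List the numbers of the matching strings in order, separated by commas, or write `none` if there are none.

5, 7

1 → no match
2 → no match
3 → no match
4 → no match
5 → match
6 → no match
7 → match
8 → no match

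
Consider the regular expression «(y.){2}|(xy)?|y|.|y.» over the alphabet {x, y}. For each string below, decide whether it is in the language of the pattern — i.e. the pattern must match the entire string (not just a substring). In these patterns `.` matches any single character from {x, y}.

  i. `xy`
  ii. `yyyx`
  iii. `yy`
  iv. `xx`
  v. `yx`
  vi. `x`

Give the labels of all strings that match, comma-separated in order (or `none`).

i, ii, iii, v, vi

i → match
ii → match
iii → match
iv → no match
v → match
vi → match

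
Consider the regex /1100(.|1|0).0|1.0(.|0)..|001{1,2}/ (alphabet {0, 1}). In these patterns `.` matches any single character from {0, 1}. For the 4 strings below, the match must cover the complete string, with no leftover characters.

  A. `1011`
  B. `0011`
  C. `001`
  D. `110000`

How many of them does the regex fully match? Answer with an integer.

3

A → no match
B → match
C → match
D → match
Total matched: 3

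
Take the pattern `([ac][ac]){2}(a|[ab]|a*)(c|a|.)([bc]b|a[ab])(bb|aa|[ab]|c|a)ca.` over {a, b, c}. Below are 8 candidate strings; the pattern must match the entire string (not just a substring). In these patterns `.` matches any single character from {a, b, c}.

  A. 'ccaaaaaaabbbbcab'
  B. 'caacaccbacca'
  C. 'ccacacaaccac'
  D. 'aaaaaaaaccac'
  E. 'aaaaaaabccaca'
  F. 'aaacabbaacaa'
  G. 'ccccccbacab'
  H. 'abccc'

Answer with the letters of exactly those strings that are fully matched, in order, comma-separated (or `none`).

A → match
B → no match
C → match
D → match
E → no match
F → match
G → match
H → no match

A, C, D, F, G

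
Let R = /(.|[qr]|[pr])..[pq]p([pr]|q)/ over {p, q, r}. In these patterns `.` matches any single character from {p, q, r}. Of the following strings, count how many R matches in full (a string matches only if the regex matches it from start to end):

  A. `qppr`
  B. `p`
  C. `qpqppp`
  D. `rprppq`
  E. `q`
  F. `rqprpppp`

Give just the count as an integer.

A → no match
B → no match
C → match
D → match
E → no match
F → no match
Total matched: 2

2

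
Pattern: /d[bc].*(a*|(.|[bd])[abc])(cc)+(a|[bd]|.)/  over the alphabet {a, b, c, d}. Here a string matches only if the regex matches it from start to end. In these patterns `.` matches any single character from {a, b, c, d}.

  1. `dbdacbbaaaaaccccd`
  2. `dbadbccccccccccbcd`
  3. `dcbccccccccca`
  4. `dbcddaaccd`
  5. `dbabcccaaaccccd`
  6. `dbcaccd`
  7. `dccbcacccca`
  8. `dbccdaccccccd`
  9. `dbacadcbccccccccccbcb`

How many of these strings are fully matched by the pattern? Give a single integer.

1 → match
2 → no match
3 → match
4. `dbcddaaccd` → match
5 → match
6. `dbcaccd` → match
7. `dccbcacccca` → match
8 → match
9 → no match
Total matched: 7

7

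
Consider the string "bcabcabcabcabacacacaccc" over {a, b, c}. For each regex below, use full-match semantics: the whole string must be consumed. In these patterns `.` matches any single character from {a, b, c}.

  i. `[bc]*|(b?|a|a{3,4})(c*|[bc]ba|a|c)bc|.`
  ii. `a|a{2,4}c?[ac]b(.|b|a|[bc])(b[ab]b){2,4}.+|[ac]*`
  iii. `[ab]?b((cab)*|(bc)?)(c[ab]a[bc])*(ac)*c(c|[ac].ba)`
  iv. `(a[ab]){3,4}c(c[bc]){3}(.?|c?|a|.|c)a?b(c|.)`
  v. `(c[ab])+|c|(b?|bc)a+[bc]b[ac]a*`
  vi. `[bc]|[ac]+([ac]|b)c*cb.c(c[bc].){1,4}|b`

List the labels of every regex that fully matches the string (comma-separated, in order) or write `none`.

i → no match
ii → no match
iii → match
iv → no match — must start with "a"
v → no match
vi → no match

iii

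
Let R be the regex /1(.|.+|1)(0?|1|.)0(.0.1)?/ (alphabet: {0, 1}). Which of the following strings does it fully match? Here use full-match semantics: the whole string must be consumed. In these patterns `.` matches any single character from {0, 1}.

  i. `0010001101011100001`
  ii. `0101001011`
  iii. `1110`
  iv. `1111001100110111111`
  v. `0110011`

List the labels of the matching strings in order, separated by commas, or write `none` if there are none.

i → no match — must start with `1`
ii → no match — must start with `1`
iii → match
iv → no match
v → no match — must start with `1`

iii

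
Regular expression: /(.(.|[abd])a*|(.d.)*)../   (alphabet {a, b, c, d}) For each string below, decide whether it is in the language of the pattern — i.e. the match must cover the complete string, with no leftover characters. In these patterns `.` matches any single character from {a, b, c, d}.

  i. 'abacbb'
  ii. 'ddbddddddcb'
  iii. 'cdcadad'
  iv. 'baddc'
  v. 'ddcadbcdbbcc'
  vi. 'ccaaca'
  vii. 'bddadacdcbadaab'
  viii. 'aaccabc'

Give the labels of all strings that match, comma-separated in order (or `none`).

ii, vi

i → no match
ii → match
iii → no match
iv → no match
v → no match
vi → match
vii → no match
viii → no match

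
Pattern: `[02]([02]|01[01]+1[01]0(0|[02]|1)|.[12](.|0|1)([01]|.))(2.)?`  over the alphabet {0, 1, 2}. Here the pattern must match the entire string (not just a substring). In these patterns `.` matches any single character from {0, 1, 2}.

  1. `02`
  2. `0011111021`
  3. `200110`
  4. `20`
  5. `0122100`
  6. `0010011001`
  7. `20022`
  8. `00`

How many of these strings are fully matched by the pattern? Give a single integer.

4

1 → match
2 → no match
3 → no match
4 → match
5 → no match
6 → match
7 → no match
8 → match
Total matched: 4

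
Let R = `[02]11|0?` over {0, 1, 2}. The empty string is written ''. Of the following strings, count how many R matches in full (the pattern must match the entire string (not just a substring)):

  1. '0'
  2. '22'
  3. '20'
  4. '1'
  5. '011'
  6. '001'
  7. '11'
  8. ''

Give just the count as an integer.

3

1 → match
2 → no match
3 → no match
4 → no match
5 → match
6 → no match
7 → no match
8 → match
Total matched: 3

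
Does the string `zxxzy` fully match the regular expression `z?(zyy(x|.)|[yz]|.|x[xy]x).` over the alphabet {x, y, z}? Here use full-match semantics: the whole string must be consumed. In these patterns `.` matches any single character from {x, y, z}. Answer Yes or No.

No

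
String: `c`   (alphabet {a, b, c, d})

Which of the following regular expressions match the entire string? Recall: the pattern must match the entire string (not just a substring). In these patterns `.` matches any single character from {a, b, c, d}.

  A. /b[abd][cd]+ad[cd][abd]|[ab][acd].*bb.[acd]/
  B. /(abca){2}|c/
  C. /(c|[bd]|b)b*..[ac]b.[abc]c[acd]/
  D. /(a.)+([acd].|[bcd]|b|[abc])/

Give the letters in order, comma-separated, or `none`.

B

A → no match
B → match
C → no match
D → no match — must start with `a`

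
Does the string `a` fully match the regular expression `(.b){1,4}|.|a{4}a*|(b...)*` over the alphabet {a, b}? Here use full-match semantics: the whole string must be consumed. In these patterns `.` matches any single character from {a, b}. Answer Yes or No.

Yes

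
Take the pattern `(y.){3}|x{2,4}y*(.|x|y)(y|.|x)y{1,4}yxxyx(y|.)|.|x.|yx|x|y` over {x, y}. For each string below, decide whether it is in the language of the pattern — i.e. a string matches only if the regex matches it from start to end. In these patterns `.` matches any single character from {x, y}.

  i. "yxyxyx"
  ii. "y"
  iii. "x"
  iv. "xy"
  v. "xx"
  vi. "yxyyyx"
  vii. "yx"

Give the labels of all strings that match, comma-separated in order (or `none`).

i, ii, iii, iv, v, vi, vii

i → match
ii → match
iii → match
iv → match
v → match
vi → match
vii → match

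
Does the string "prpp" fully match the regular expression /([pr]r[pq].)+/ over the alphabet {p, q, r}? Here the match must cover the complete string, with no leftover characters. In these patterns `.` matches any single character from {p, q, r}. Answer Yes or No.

Yes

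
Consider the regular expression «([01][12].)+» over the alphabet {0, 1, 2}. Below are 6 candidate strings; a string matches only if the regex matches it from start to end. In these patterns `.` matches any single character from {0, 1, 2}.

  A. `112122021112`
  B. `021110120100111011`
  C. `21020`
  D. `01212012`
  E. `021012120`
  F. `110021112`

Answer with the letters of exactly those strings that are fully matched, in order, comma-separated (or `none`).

A, E, F

A. `112122021112` → match
B → no match
C. `21020` → no match
D. `01212012` → no match
E. `021012120` → match
F. `110021112` → match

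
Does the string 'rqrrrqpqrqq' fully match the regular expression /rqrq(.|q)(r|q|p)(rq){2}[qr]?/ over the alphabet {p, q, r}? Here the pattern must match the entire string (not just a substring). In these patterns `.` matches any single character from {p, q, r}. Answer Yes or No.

No

Every match must start with 'rqrq', but 'rqrrrqpqrqq' does not.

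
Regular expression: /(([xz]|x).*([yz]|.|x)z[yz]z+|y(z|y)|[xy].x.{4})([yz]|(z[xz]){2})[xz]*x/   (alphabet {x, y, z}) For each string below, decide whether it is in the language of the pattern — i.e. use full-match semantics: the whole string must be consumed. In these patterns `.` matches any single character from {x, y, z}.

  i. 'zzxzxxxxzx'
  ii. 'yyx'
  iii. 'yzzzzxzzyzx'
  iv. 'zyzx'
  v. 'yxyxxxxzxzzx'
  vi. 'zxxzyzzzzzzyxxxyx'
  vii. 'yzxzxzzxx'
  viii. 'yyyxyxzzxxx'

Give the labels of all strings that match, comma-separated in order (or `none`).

i → no match
ii → no match
iii → no match
iv → no match
v → no match
vi → no match
vii → no match
viii → no match

none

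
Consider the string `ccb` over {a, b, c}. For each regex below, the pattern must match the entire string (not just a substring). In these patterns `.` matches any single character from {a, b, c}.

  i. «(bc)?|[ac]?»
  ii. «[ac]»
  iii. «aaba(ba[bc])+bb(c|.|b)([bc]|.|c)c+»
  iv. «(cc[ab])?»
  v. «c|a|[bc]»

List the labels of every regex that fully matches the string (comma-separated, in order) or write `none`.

i → no match
ii → no match
iii → no match — must start with `aababa`
iv → match
v → no match

iv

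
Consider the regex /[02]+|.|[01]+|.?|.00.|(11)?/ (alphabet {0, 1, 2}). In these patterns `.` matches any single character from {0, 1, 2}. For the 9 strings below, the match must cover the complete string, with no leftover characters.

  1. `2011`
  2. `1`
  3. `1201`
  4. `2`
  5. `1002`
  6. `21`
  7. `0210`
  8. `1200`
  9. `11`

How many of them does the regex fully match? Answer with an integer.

1 → no match
2 → match
3 → no match
4 → match
5 → match
6 → no match
7 → no match
8 → no match
9 → match
Total matched: 4

4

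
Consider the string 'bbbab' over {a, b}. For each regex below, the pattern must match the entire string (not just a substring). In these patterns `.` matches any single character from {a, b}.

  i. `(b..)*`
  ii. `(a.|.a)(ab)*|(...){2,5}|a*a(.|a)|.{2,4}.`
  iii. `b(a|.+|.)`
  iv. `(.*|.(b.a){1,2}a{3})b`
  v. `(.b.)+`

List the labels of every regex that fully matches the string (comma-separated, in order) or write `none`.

ii, iii, iv

i → no match
ii → match
iii → match
iv → match
v → no match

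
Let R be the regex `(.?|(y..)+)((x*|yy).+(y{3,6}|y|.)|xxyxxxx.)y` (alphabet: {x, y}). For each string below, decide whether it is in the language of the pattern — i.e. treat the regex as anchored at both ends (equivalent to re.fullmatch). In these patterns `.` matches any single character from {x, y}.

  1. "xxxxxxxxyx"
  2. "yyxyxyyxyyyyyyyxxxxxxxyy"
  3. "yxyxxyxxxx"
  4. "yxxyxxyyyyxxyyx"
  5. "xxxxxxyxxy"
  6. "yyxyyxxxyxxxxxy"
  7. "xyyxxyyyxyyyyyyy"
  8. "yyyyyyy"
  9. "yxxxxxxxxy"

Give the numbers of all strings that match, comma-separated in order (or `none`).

2, 5, 6, 7, 8, 9

1 → no match — must end with "y"
2 → match
3 → no match — must end with "y"
4 → no match — must end with "y"
5 → match
6 → match
7 → match
8 → match
9 → match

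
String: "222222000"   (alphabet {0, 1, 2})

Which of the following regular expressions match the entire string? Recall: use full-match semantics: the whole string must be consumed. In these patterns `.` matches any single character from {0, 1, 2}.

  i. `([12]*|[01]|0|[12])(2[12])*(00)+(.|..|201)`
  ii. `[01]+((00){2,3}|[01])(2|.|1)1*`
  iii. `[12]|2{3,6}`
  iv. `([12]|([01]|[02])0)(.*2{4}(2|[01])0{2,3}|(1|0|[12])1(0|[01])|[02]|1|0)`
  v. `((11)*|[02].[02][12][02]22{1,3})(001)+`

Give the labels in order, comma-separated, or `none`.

i, iv

i → match
ii → no match
iii → no match
iv → match
v → no match — must end with "001"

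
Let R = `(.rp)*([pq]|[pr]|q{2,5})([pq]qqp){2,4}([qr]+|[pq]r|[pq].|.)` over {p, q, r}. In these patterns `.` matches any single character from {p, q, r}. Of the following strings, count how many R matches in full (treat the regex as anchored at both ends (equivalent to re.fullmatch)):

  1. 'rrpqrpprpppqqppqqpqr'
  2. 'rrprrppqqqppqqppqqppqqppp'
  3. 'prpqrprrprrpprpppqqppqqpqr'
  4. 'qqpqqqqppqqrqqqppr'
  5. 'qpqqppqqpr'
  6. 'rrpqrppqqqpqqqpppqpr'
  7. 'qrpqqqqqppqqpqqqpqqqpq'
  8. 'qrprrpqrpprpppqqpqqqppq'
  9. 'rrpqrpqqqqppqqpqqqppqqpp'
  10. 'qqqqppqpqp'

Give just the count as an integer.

7

1 → match
2 → match
3 → match
4 → no match
5. 'qpqqppqqpr' → match
6 → no match
7 → match
8 → match
9 → match
10. 'qqqqppqpqp' → no match
Total matched: 7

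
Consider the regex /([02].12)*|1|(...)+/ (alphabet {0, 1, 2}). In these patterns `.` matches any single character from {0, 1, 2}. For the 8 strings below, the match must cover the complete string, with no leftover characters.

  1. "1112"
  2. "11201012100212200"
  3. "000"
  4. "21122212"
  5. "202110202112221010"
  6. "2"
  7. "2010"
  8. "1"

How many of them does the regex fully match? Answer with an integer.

1 → no match
2 → no match
3 → match
4 → match
5 → match
6 → no match
7 → no match
8 → match
Total matched: 4

4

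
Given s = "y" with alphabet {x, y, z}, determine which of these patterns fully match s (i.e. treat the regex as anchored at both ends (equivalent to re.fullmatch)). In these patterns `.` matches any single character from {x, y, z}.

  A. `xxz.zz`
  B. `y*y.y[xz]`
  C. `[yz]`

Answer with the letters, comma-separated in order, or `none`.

C

A → no match — must start with "xxz"
B → no match
C → match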